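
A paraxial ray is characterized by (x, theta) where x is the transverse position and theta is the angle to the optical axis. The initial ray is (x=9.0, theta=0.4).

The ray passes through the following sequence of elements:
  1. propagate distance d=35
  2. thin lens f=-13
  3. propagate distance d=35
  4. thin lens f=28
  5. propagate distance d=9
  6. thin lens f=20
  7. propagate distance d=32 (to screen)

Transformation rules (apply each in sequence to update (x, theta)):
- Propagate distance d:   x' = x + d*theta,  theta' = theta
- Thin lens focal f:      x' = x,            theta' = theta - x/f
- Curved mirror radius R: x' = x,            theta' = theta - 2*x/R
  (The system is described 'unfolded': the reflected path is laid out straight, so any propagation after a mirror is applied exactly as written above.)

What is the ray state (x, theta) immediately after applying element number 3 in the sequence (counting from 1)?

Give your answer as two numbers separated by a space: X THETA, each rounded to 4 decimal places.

Initial: x=9.0000 theta=0.4000
After 1 (propagate distance d=35): x=23.0000 theta=0.4000
After 2 (thin lens f=-13): x=23.0000 theta=141/65 (≈2.1692)
After 3 (propagate distance d=35): x=1286/13 (≈98.9231) theta=141/65 (≈2.1692)
Rounded to 4 decimal places: x = 98.9231, theta = 2.1692

Answer: 98.9231 2.1692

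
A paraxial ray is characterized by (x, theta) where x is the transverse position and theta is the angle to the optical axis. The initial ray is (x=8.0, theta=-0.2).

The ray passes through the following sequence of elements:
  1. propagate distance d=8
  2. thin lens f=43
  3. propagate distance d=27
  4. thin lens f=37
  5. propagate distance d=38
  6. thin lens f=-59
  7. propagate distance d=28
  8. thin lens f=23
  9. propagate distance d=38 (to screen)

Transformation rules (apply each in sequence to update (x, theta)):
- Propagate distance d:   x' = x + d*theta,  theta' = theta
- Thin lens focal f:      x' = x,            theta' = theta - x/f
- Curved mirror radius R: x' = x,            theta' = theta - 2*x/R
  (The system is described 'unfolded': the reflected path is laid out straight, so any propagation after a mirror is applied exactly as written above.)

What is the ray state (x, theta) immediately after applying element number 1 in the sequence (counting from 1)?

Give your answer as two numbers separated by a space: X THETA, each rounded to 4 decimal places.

Answer: 6.4000 -0.2000

Derivation:
Initial: x=8.0000 theta=-0.2000
After 1 (propagate distance d=8): x=6.4000 theta=-0.2000
Rounded to 4 decimal places: x = 6.4000, theta = -0.2000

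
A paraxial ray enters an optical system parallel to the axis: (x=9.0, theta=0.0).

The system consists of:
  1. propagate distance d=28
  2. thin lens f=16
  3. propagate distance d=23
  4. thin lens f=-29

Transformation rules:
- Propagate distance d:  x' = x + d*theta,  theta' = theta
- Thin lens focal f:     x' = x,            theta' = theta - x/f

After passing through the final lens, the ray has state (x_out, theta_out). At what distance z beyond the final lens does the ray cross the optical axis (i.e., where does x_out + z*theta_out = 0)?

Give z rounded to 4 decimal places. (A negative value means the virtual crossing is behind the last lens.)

Answer: -5.6389

Derivation:
Initial: x=9.0000 theta=0.0000
After 1 (propagate distance d=28): x=9.0000 theta=0.0000
After 2 (thin lens f=16): x=9.0000 theta=-0.5625
After 3 (propagate distance d=23): x=-3.9375 theta=-0.5625
After 4 (thin lens f=-29): x=-3.9375 theta=-81/116 (≈-0.6983)
z_focus = -x_out/theta_out = -(-3.9375)/(-81/116) = -203/36 ≈ -5.6389
Rounded to 4 decimal places: z = -5.6389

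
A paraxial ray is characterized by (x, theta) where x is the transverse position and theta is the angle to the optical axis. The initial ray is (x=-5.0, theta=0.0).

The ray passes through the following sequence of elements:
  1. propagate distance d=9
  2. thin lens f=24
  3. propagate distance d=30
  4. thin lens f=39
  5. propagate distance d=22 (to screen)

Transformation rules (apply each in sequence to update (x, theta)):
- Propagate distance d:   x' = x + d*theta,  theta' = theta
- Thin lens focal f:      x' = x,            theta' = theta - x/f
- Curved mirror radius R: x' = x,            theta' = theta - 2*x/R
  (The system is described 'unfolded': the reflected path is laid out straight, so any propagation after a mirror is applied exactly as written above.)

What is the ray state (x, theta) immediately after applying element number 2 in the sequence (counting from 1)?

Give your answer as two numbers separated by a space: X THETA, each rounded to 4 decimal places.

Answer: -5.0000 0.2083

Derivation:
Initial: x=-5.0000 theta=0.0000
After 1 (propagate distance d=9): x=-5.0000 theta=0.0000
After 2 (thin lens f=24): x=-5.0000 theta=5/24 (≈0.2083)
Rounded to 4 decimal places: x = -5.0000, theta = 0.2083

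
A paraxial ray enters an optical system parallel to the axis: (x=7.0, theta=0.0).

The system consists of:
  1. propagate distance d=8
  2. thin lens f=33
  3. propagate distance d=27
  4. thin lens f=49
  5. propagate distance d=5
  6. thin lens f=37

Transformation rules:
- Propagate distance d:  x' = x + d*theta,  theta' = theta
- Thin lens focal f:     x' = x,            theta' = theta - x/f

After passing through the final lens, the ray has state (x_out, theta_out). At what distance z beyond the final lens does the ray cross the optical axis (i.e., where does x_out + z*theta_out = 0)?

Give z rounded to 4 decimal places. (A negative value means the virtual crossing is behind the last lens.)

Initial: x=7.0000 theta=0.0000
After 1 (propagate distance d=8): x=7.0000 theta=0.0000
After 2 (thin lens f=33): x=7.0000 theta=-7/33 (≈-0.2121)
After 3 (propagate distance d=27): x=14/11 (≈1.2727) theta=-7/33 (≈-0.2121)
After 4 (thin lens f=49): x=14/11 (≈1.2727) theta=-5/21 (≈-0.2381)
After 5 (propagate distance d=5): x=19/231 (≈0.0823) theta=-5/21 (≈-0.2381)
After 6 (thin lens f=37): x=19/231 (≈0.0823) theta=-2054/8547 (≈-0.2403)
z_focus = -x_out/theta_out = -(19/231)/(-2054/8547) = 703/2054 ≈ 0.3423
Rounded to 4 decimal places: z = 0.3423

Answer: 0.3423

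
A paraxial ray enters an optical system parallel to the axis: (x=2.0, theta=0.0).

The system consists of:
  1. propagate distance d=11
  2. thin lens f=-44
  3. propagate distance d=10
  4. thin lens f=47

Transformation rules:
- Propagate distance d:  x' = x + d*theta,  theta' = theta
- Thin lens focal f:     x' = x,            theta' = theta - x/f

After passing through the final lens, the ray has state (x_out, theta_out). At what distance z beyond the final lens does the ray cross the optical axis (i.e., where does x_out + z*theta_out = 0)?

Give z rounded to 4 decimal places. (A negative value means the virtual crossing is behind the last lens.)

Initial: x=2.0000 theta=0.0000
After 1 (propagate distance d=11): x=2.0000 theta=0.0000
After 2 (thin lens f=-44): x=2.0000 theta=1/22 (≈0.0455)
After 3 (propagate distance d=10): x=27/11 (≈2.4545) theta=1/22 (≈0.0455)
After 4 (thin lens f=47): x=27/11 (≈2.4545) theta=-7/1034 (≈-0.0068)
z_focus = -x_out/theta_out = -(27/11)/(-7/1034) = 2538/7 ≈ 362.5714
Rounded to 4 decimal places: z = 362.5714

Answer: 362.5714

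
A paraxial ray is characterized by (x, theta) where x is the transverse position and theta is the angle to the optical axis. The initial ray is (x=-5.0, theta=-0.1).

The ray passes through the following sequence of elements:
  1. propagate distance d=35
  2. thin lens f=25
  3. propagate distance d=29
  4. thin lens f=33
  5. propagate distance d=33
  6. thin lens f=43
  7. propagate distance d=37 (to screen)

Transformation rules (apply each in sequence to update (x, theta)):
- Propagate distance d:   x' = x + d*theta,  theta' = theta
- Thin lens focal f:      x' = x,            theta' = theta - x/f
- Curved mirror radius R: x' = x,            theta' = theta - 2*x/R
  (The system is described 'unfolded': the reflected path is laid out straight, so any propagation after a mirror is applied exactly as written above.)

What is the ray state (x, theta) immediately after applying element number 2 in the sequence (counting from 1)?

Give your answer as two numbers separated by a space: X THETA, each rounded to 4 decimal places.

Answer: -8.5000 0.2400

Derivation:
Initial: x=-5.0000 theta=-0.1000
After 1 (propagate distance d=35): x=-8.5000 theta=-0.1000
After 2 (thin lens f=25): x=-8.5000 theta=0.2400
Rounded to 4 decimal places: x = -8.5000, theta = 0.2400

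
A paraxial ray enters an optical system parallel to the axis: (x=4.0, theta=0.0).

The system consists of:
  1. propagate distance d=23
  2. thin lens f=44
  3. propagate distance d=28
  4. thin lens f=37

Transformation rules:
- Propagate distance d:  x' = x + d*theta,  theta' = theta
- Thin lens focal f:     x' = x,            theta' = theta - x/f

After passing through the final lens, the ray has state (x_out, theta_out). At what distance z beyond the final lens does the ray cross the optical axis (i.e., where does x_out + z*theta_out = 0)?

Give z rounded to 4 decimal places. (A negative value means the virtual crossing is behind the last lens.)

Initial: x=4.0000 theta=0.0000
After 1 (propagate distance d=23): x=4.0000 theta=0.0000
After 2 (thin lens f=44): x=4.0000 theta=-1/11 (≈-0.0909)
After 3 (propagate distance d=28): x=16/11 (≈1.4545) theta=-1/11 (≈-0.0909)
After 4 (thin lens f=37): x=16/11 (≈1.4545) theta=-53/407 (≈-0.1302)
z_focus = -x_out/theta_out = -(16/11)/(-53/407) = 592/53 ≈ 11.1698
Rounded to 4 decimal places: z = 11.1698

Answer: 11.1698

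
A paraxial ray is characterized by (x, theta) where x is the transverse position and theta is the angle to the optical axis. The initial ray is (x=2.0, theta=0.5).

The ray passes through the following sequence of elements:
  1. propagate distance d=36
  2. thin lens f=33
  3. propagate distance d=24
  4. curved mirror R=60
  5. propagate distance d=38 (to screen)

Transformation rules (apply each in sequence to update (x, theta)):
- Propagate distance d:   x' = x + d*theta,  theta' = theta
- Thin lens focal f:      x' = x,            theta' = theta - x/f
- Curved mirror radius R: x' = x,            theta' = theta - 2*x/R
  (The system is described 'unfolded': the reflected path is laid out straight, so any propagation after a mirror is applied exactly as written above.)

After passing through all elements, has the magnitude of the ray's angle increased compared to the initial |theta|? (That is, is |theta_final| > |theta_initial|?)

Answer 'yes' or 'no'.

Initial: x=2.0000 theta=0.5000
After 1 (propagate distance d=36): x=20.0000 theta=0.5000
After 2 (thin lens f=33): x=20.0000 theta=-7/66 (≈-0.1061)
After 3 (propagate distance d=24): x=192/11 (≈17.4545) theta=-7/66 (≈-0.1061)
After 4 (curved mirror R=60): x=192/11 (≈17.4545) theta=-227/330 (≈-0.6879)
After 5 (propagate distance d=38 (to screen)): x=-1433/165 (≈-8.6848) theta=-227/330 (≈-0.6879)
|theta_initial|=0.5000 |theta_final|=227/330 (≈0.6879) -> increased

Answer: yes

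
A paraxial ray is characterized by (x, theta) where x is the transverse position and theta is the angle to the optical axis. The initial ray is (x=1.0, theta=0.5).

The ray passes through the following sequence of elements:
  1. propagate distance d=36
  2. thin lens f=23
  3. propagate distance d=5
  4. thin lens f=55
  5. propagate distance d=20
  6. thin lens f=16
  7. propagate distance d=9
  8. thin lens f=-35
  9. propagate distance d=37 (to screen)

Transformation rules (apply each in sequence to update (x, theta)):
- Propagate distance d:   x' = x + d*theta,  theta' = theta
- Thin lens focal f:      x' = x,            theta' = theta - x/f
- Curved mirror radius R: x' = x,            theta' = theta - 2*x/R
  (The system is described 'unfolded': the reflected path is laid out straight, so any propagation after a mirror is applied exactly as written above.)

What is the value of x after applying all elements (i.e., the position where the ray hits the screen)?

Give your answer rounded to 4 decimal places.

Initial: x=1.0000 theta=0.5000
After 1 (propagate distance d=36): x=19.0000 theta=0.5000
After 2 (thin lens f=23): x=19.0000 theta=-15/46 (≈-0.3261)
After 3 (propagate distance d=5): x=799/46 (≈17.3696) theta=-15/46 (≈-0.3261)
After 4 (thin lens f=55): x=799/46 (≈17.3696) theta=-812/1265 (≈-0.6419)
After 5 (propagate distance d=20): x=2293/506 (≈4.5316) theta=-812/1265 (≈-0.6419)
After 6 (thin lens f=16): x=2293/506 (≈4.5316) theta=-37449/40480 (≈-0.9251)
After 7 (propagate distance d=9): x=-153601/40480 (≈-3.7945) theta=-37449/40480 (≈-0.9251)
After 8 (thin lens f=-35): x=-153601/40480 (≈-3.7945) theta=-52297/50600 (≈-1.0335)
After 9 (propagate distance d=37 (to screen)): x=-773451/18400 (≈-42.0354) theta=-52297/50600 (≈-1.0335)
Rounded to 4 decimal places: x = -42.0354

Answer: -42.0354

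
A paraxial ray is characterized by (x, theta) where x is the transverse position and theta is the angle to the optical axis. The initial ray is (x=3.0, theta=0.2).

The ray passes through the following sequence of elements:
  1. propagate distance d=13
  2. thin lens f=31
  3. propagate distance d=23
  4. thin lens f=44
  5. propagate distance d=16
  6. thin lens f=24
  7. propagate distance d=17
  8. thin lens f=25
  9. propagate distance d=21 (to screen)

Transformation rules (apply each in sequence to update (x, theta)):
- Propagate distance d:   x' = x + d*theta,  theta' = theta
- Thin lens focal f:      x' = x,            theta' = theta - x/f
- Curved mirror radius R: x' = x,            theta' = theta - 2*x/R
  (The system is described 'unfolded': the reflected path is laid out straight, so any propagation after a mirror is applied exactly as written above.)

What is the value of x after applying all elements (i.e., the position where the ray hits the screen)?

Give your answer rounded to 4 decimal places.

Initial: x=3.0000 theta=0.2000
After 1 (propagate distance d=13): x=5.6000 theta=0.2000
After 2 (thin lens f=31): x=5.6000 theta=3/155 (≈0.0194)
After 3 (propagate distance d=23): x=937/155 (≈6.0452) theta=3/155 (≈0.0194)
After 4 (thin lens f=44): x=937/155 (≈6.0452) theta=-161/1364 (≈-0.1180)
After 5 (propagate distance d=16): x=7087/1705 (≈4.1566) theta=-161/1364 (≈-0.1180)
After 6 (thin lens f=24): x=7087/1705 (≈4.1566) theta=-11917/40920 (≈-0.2912)
After 7 (propagate distance d=17): x=-32501/40920 (≈-0.7943) theta=-11917/40920 (≈-0.2912)
After 8 (thin lens f=25): x=-32501/40920 (≈-0.7943) theta=-33178/127875 (≈-0.2595)
After 9 (propagate distance d=21 (to screen)): x=-6386429/1023000 (≈-6.2428) theta=-33178/127875 (≈-0.2595)
Rounded to 4 decimal places: x = -6.2428

Answer: -6.2428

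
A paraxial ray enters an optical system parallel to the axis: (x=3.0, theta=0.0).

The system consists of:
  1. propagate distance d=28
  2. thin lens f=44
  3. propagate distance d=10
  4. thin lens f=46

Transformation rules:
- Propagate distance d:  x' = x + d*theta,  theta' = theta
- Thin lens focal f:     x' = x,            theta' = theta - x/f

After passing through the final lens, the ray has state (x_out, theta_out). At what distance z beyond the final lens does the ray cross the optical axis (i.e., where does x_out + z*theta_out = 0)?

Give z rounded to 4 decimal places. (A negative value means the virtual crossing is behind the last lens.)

Answer: 19.5500

Derivation:
Initial: x=3.0000 theta=0.0000
After 1 (propagate distance d=28): x=3.0000 theta=0.0000
After 2 (thin lens f=44): x=3.0000 theta=-3/44 (≈-0.0682)
After 3 (propagate distance d=10): x=51/22 (≈2.3182) theta=-3/44 (≈-0.0682)
After 4 (thin lens f=46): x=51/22 (≈2.3182) theta=-30/253 (≈-0.1186)
z_focus = -x_out/theta_out = -(51/22)/(-30/253) = 19.5500
Rounded to 4 decimal places: z = 19.5500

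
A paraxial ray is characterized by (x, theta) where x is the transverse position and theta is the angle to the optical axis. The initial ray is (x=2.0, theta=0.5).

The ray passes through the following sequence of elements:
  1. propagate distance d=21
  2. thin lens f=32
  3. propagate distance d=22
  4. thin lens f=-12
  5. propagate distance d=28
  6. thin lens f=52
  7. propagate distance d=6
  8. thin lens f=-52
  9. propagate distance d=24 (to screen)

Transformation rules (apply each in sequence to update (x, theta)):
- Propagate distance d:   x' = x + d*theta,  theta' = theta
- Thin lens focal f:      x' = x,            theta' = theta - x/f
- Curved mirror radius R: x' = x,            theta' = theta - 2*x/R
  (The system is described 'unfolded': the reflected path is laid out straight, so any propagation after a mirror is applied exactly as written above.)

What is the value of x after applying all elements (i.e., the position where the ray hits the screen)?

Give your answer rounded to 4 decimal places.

Initial: x=2.0000 theta=0.5000
After 1 (propagate distance d=21): x=12.5000 theta=0.5000
After 2 (thin lens f=32): x=12.5000 theta=7/64 (≈0.1094)
After 3 (propagate distance d=22): x=477/32 (≈14.9063) theta=7/64 (≈0.1094)
After 4 (thin lens f=-12): x=477/32 (≈14.9063) theta=173/128 (≈1.3516)
After 5 (propagate distance d=28): x=52.7500 theta=173/128 (≈1.3516)
After 6 (thin lens f=52): x=52.7500 theta=561/1664 (≈0.3371)
After 7 (propagate distance d=6): x=45571/832 (≈54.7728) theta=561/1664 (≈0.3371)
After 8 (thin lens f=-52): x=45571/832 (≈54.7728) theta=60157/43264 (≈1.3905)
After 9 (propagate distance d=24 (to screen)): x=953365/10816 (≈88.1440) theta=60157/43264 (≈1.3905)
Rounded to 4 decimal places: x = 88.1440

Answer: 88.1440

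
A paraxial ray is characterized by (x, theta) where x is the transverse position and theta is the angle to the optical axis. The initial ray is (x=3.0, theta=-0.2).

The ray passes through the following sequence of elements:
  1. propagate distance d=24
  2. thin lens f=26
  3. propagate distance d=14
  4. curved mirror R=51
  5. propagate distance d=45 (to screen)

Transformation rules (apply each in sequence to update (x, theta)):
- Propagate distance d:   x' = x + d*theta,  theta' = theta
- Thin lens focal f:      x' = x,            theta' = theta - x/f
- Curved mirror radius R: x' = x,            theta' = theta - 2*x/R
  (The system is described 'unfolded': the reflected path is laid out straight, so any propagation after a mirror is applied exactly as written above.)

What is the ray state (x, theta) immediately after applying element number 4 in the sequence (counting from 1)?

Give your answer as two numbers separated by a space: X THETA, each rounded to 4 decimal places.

Initial: x=3.0000 theta=-0.2000
After 1 (propagate distance d=24): x=-1.8000 theta=-0.2000
After 2 (thin lens f=26): x=-1.8000 theta=-17/130 (≈-0.1308)
After 3 (propagate distance d=14): x=-236/65 (≈-3.6308) theta=-17/130 (≈-0.1308)
After 4 (curved mirror R=51): x=-236/65 (≈-3.6308) theta=77/6630 (≈0.0116)
Rounded to 4 decimal places: x = -3.6308, theta = 0.0116

Answer: -3.6308 0.0116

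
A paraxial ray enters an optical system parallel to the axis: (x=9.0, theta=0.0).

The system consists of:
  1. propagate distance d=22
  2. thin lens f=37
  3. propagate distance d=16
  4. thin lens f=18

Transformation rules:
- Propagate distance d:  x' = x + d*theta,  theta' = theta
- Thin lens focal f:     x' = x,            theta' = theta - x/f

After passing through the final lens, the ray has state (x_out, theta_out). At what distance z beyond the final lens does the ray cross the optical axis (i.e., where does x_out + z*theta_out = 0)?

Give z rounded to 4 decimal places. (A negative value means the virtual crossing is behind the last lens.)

Initial: x=9.0000 theta=0.0000
After 1 (propagate distance d=22): x=9.0000 theta=0.0000
After 2 (thin lens f=37): x=9.0000 theta=-9/37 (≈-0.2432)
After 3 (propagate distance d=16): x=189/37 (≈5.1081) theta=-9/37 (≈-0.2432)
After 4 (thin lens f=18): x=189/37 (≈5.1081) theta=-39/74 (≈-0.5270)
z_focus = -x_out/theta_out = -(189/37)/(-39/74) = 126/13 ≈ 9.6923
Rounded to 4 decimal places: z = 9.6923

Answer: 9.6923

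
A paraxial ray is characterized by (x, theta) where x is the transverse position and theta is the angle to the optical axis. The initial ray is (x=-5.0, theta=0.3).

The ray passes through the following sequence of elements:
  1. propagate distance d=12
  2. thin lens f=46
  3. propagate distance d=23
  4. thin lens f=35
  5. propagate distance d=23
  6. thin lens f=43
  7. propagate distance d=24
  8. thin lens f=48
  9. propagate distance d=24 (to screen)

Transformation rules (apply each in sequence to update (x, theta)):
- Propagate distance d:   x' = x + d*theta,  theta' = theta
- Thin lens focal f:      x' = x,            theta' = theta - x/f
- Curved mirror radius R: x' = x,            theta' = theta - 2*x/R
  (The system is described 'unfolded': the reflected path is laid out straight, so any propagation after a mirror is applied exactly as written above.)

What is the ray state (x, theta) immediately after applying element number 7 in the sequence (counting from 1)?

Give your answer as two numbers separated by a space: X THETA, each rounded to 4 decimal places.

Answer: 7.9764 -0.0729

Derivation:
Initial: x=-5.0000 theta=0.3000
After 1 (propagate distance d=12): x=-1.4000 theta=0.3000
After 2 (thin lens f=46): x=-1.4000 theta=38/115 (≈0.3304)
After 3 (propagate distance d=23): x=6.2000 theta=38/115 (≈0.3304)
After 4 (thin lens f=35): x=6.2000 theta=617/4025 (≈0.1533)
After 5 (propagate distance d=23): x=1702/175 (≈9.7257) theta=617/4025 (≈0.1533)
After 6 (thin lens f=43): x=1702/175 (≈9.7257) theta=-2523/34615 (≈-0.0729)
After 7 (propagate distance d=24): x=1380518/173075 (≈7.9764) theta=-2523/34615 (≈-0.0729)
Rounded to 4 decimal places: x = 7.9764, theta = -0.0729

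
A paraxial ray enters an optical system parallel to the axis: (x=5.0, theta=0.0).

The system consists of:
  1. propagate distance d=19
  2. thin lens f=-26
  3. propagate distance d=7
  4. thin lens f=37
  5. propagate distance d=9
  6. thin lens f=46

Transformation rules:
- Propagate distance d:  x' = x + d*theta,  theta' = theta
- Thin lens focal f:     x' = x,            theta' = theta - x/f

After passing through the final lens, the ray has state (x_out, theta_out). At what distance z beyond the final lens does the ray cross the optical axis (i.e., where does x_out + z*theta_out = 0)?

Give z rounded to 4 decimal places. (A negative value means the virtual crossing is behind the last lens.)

Initial: x=5.0000 theta=0.0000
After 1 (propagate distance d=19): x=5.0000 theta=0.0000
After 2 (thin lens f=-26): x=5.0000 theta=5/26 (≈0.1923)
After 3 (propagate distance d=7): x=165/26 (≈6.3462) theta=5/26 (≈0.1923)
After 4 (thin lens f=37): x=165/26 (≈6.3462) theta=10/481 (≈0.0208)
After 5 (propagate distance d=9): x=6285/962 (≈6.5333) theta=10/481 (≈0.0208)
After 6 (thin lens f=46): x=6285/962 (≈6.5333) theta=-145/1196 (≈-0.1212)
z_focus = -x_out/theta_out = -(6285/962)/(-145/1196) = 57822/1073 ≈ 53.8882
Rounded to 4 decimal places: z = 53.8882

Answer: 53.8882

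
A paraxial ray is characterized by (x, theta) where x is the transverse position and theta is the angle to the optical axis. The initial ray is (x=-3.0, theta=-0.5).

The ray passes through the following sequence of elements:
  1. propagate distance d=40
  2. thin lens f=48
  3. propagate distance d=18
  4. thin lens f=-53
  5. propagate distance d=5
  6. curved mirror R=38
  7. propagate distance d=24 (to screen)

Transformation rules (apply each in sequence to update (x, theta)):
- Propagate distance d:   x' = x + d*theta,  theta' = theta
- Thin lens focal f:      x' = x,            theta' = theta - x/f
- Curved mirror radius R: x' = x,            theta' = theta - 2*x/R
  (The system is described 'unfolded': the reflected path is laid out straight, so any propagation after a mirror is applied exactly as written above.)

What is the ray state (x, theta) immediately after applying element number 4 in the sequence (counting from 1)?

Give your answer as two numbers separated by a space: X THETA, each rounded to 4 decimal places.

Answer: -23.3750 -0.4619

Derivation:
Initial: x=-3.0000 theta=-0.5000
After 1 (propagate distance d=40): x=-23.0000 theta=-0.5000
After 2 (thin lens f=48): x=-23.0000 theta=-1/48 (≈-0.0208)
After 3 (propagate distance d=18): x=-23.3750 theta=-1/48 (≈-0.0208)
After 4 (thin lens f=-53): x=-23.3750 theta=-1175/2544 (≈-0.4619)
Rounded to 4 decimal places: x = -23.3750, theta = -0.4619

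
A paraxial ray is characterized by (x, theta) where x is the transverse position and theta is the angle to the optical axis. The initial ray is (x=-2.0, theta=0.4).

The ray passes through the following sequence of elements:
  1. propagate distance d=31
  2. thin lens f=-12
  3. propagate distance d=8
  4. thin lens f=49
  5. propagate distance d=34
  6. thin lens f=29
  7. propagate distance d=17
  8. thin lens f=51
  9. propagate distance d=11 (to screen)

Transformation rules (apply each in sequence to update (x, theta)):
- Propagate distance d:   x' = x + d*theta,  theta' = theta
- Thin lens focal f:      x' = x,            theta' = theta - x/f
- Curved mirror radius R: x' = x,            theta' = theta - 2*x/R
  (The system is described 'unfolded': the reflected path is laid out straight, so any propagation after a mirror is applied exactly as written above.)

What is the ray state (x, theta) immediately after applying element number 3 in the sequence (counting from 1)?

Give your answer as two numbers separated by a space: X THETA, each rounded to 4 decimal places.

Answer: 20.5333 1.2667

Derivation:
Initial: x=-2.0000 theta=0.4000
After 1 (propagate distance d=31): x=10.4000 theta=0.4000
After 2 (thin lens f=-12): x=10.4000 theta=19/15 (≈1.2667)
After 3 (propagate distance d=8): x=308/15 (≈20.5333) theta=19/15 (≈1.2667)
Rounded to 4 decimal places: x = 20.5333, theta = 1.2667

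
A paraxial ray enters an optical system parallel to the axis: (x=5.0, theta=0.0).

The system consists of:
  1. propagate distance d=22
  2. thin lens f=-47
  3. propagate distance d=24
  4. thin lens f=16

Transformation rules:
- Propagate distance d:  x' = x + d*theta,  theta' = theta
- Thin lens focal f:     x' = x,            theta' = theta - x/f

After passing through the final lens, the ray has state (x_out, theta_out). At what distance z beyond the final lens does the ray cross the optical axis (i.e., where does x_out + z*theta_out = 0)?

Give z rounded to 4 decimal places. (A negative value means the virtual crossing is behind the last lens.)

Initial: x=5.0000 theta=0.0000
After 1 (propagate distance d=22): x=5.0000 theta=0.0000
After 2 (thin lens f=-47): x=5.0000 theta=5/47 (≈0.1064)
After 3 (propagate distance d=24): x=355/47 (≈7.5532) theta=5/47 (≈0.1064)
After 4 (thin lens f=16): x=355/47 (≈7.5532) theta=-275/752 (≈-0.3657)
z_focus = -x_out/theta_out = -(355/47)/(-275/752) = 1136/55 ≈ 20.6545
Rounded to 4 decimal places: z = 20.6545

Answer: 20.6545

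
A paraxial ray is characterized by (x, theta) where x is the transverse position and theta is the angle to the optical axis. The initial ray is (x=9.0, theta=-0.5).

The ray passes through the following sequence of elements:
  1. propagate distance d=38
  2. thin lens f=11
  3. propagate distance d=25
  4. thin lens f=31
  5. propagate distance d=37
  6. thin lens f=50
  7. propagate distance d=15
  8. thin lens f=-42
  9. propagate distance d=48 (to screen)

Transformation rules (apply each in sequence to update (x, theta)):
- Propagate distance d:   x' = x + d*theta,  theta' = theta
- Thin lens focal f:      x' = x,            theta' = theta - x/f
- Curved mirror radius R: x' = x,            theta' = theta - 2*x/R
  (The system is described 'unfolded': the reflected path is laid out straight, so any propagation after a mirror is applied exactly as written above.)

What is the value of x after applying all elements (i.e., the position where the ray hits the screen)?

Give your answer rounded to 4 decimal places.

Answer: 40.3480

Derivation:
Initial: x=9.0000 theta=-0.5000
After 1 (propagate distance d=38): x=-10.0000 theta=-0.5000
After 2 (thin lens f=11): x=-10.0000 theta=9/22 (≈0.4091)
After 3 (propagate distance d=25): x=5/22 (≈0.2273) theta=9/22 (≈0.4091)
After 4 (thin lens f=31): x=5/22 (≈0.2273) theta=137/341 (≈0.4018)
After 5 (propagate distance d=37): x=10293/682 (≈15.0924) theta=137/341 (≈0.4018)
After 6 (thin lens f=50): x=10293/682 (≈15.0924) theta=3407/34100 (≈0.0999)
After 7 (propagate distance d=15): x=113151/6820 (≈16.5911) theta=3407/34100 (≈0.0999)
After 8 (thin lens f=-42): x=113151/6820 (≈16.5911) theta=236283/477400 (≈0.4949)
After 9 (propagate distance d=48 (to screen)): x=9631077/238700 (≈40.3480) theta=236283/477400 (≈0.4949)
Rounded to 4 decimal places: x = 40.3480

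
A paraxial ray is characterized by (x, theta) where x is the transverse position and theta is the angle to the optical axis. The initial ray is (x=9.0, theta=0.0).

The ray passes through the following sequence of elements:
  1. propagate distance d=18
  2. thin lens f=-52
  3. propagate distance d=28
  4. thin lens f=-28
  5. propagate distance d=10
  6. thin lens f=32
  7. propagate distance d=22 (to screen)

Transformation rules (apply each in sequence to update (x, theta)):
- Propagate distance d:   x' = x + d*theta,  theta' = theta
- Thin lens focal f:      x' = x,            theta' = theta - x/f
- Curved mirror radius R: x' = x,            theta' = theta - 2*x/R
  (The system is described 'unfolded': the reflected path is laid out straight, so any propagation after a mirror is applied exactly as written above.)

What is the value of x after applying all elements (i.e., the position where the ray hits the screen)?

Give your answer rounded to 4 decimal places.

Initial: x=9.0000 theta=0.0000
After 1 (propagate distance d=18): x=9.0000 theta=0.0000
After 2 (thin lens f=-52): x=9.0000 theta=9/52 (≈0.1731)
After 3 (propagate distance d=28): x=180/13 (≈13.8462) theta=9/52 (≈0.1731)
After 4 (thin lens f=-28): x=180/13 (≈13.8462) theta=243/364 (≈0.6676)
After 5 (propagate distance d=10): x=3735/182 (≈20.5220) theta=243/364 (≈0.6676)
After 6 (thin lens f=32): x=3735/182 (≈20.5220) theta=153/5824 (≈0.0263)
After 7 (propagate distance d=22 (to screen)): x=61443/2912 (≈21.0999) theta=153/5824 (≈0.0263)
Rounded to 4 decimal places: x = 21.0999

Answer: 21.0999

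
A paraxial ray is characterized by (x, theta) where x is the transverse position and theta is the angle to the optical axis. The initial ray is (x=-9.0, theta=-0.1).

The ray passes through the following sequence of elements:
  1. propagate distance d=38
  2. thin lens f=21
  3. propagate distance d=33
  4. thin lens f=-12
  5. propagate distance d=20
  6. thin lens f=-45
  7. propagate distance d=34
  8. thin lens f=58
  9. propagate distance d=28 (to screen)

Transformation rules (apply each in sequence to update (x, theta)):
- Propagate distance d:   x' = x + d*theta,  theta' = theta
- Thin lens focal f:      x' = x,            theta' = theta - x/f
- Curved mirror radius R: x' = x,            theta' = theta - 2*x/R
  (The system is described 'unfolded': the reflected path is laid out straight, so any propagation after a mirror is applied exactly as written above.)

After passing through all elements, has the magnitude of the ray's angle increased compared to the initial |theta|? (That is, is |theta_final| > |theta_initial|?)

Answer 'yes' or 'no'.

Initial: x=-9.0000 theta=-0.1000
After 1 (propagate distance d=38): x=-12.8000 theta=-0.1000
After 2 (thin lens f=21): x=-12.8000 theta=107/210 (≈0.5095)
After 3 (propagate distance d=33): x=281/70 (≈4.0143) theta=107/210 (≈0.5095)
After 4 (thin lens f=-12): x=281/70 (≈4.0143) theta=709/840 (≈0.8440)
After 5 (propagate distance d=20): x=2194/105 (≈20.8952) theta=709/840 (≈0.8440)
After 6 (thin lens f=-45): x=2194/105 (≈20.8952) theta=49457/37800 (≈1.3084)
After 7 (propagate distance d=34): x=176527/2700 (≈65.3804) theta=49457/37800 (≈1.3084)
After 8 (thin lens f=58): x=176527/2700 (≈65.3804) theta=16547/91350 (≈0.1811)
After 9 (propagate distance d=28 (to screen)): x=5516411/78300 (≈70.4522) theta=16547/91350 (≈0.1811)
|theta_initial|=0.1000 |theta_final|=16547/91350 (≈0.1811) -> increased

Answer: yes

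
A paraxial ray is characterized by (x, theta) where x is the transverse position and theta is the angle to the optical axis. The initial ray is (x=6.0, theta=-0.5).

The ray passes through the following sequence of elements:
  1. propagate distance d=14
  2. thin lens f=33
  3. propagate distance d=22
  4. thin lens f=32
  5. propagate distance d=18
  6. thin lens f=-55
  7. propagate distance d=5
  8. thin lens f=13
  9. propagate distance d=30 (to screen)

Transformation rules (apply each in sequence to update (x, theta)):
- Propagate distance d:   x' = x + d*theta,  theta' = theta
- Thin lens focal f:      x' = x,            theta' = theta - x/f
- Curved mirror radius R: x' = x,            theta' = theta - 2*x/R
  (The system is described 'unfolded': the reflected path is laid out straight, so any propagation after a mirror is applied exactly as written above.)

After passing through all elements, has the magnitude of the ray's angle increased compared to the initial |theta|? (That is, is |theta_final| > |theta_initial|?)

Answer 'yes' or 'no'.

Answer: yes

Derivation:
Initial: x=6.0000 theta=-0.5000
After 1 (propagate distance d=14): x=-1.0000 theta=-0.5000
After 2 (thin lens f=33): x=-1.0000 theta=-31/66 (≈-0.4697)
After 3 (propagate distance d=22): x=-34/3 (≈-11.3333) theta=-31/66 (≈-0.4697)
After 4 (thin lens f=32): x=-34/3 (≈-11.3333) theta=-61/528 (≈-0.1155)
After 5 (propagate distance d=18): x=-3541/264 (≈-13.4129) theta=-61/528 (≈-0.1155)
After 6 (thin lens f=-55): x=-3541/264 (≈-13.4129) theta=-3479/9680 (≈-0.3594)
After 7 (propagate distance d=5): x=-88339/5808 (≈-15.2099) theta=-3479/9680 (≈-0.3594)
After 8 (thin lens f=13): x=-88339/5808 (≈-15.2099) theta=153007/188760 (≈0.8106)
After 9 (propagate distance d=30 (to screen)): x=687677/75504 (≈9.1078) theta=153007/188760 (≈0.8106)
|theta_initial|=0.5000 |theta_final|=153007/188760 (≈0.8106) -> increased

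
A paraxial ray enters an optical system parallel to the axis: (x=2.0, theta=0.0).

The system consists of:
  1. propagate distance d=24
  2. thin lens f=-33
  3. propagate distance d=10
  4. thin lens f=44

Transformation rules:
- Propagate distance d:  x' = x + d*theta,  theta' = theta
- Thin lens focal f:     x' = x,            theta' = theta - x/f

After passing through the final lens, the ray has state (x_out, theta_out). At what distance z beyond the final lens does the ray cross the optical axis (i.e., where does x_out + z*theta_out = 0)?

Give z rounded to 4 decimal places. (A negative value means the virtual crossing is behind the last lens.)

Initial: x=2.0000 theta=0.0000
After 1 (propagate distance d=24): x=2.0000 theta=0.0000
After 2 (thin lens f=-33): x=2.0000 theta=2/33 (≈0.0606)
After 3 (propagate distance d=10): x=86/33 (≈2.6061) theta=2/33 (≈0.0606)
After 4 (thin lens f=44): x=86/33 (≈2.6061) theta=1/726 (≈0.0014)
z_focus = -x_out/theta_out = -(86/33)/(1/726) = -1892.0000
Rounded to 4 decimal places: z = -1892.0000

Answer: -1892.0000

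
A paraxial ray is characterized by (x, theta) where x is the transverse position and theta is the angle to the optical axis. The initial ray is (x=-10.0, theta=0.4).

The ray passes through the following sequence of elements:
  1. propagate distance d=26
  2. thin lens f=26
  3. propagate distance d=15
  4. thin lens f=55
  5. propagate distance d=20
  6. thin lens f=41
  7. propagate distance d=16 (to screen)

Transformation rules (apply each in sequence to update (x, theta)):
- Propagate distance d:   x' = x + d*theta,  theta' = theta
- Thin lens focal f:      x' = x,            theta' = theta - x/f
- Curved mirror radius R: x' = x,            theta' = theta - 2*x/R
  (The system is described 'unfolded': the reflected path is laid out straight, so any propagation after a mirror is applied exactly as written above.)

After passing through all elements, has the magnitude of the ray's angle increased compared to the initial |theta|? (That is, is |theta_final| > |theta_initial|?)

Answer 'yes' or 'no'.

Initial: x=-10.0000 theta=0.4000
After 1 (propagate distance d=26): x=0.4000 theta=0.4000
After 2 (thin lens f=26): x=0.4000 theta=5/13 (≈0.3846)
After 3 (propagate distance d=15): x=401/65 (≈6.1692) theta=5/13 (≈0.3846)
After 4 (thin lens f=55): x=401/65 (≈6.1692) theta=974/3575 (≈0.2724)
After 5 (propagate distance d=20): x=639/55 (≈11.6182) theta=974/3575 (≈0.2724)
After 6 (thin lens f=41): x=639/55 (≈11.6182) theta=-1601/146575 (≈-0.0109)
After 7 (propagate distance d=16 (to screen)): x=1677319/146575 (≈11.4434) theta=-1601/146575 (≈-0.0109)
|theta_initial|=0.4000 |theta_final|=1601/146575 (≈0.0109) -> not increased

Answer: no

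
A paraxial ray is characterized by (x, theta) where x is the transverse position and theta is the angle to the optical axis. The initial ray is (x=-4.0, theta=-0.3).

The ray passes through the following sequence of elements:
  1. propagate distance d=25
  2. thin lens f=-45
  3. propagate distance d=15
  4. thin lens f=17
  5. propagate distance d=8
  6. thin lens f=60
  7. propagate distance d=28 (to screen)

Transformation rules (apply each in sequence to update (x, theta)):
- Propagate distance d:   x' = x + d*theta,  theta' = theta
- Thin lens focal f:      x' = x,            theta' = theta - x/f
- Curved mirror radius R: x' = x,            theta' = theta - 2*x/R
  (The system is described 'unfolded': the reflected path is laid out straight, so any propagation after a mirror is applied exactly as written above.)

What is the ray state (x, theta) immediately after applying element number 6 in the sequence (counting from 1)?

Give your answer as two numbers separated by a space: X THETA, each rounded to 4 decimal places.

Initial: x=-4.0000 theta=-0.3000
After 1 (propagate distance d=25): x=-11.5000 theta=-0.3000
After 2 (thin lens f=-45): x=-11.5000 theta=-5/9 (≈-0.5556)
After 3 (propagate distance d=15): x=-119/6 (≈-19.8333) theta=-5/9 (≈-0.5556)
After 4 (thin lens f=17): x=-119/6 (≈-19.8333) theta=11/18 (≈0.6111)
After 5 (propagate distance d=8): x=-269/18 (≈-14.9444) theta=11/18 (≈0.6111)
After 6 (thin lens f=60): x=-269/18 (≈-14.9444) theta=929/1080 (≈0.8602)
Rounded to 4 decimal places: x = -14.9444, theta = 0.8602

Answer: -14.9444 0.8602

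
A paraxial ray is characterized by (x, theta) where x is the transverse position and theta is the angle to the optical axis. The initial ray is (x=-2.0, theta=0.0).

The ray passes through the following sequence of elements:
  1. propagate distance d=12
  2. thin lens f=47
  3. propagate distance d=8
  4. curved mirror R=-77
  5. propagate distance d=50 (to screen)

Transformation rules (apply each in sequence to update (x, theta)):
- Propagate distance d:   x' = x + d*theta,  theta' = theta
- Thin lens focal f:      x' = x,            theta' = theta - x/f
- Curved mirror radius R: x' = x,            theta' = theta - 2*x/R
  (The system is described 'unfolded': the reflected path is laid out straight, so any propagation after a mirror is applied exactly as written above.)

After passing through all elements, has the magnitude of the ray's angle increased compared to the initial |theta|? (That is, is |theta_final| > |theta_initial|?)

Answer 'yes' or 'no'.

Initial: x=-2.0000 theta=0.0000
After 1 (propagate distance d=12): x=-2.0000 theta=0.0000
After 2 (thin lens f=47): x=-2.0000 theta=2/47 (≈0.0426)
After 3 (propagate distance d=8): x=-78/47 (≈-1.6596) theta=2/47 (≈0.0426)
After 4 (curved mirror R=-77): x=-78/47 (≈-1.6596) theta=-2/3619 (≈-0.0006)
After 5 (propagate distance d=50 (to screen)): x=-6106/3619 (≈-1.6872) theta=-2/3619 (≈-0.0006)
|theta_initial|=0.0000 |theta_final|=2/3619 (≈0.0006) -> increased

Answer: yes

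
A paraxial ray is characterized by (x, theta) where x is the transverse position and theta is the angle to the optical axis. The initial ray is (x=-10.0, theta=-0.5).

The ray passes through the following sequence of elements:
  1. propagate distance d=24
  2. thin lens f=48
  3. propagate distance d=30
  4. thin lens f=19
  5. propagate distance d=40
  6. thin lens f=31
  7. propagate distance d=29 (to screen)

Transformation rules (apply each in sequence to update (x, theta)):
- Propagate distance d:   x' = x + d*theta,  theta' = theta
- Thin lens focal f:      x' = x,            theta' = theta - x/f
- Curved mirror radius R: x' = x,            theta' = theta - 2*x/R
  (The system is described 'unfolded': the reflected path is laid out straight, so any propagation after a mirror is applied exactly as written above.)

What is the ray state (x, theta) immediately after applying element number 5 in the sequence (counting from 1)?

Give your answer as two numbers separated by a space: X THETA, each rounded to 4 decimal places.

Initial: x=-10.0000 theta=-0.5000
After 1 (propagate distance d=24): x=-22.0000 theta=-0.5000
After 2 (thin lens f=48): x=-22.0000 theta=-1/24 (≈-0.0417)
After 3 (propagate distance d=30): x=-23.2500 theta=-1/24 (≈-0.0417)
After 4 (thin lens f=19): x=-23.2500 theta=539/456 (≈1.1820)
After 5 (propagate distance d=40): x=5479/228 (≈24.0307) theta=539/456 (≈1.1820)
Rounded to 4 decimal places: x = 24.0307, theta = 1.1820

Answer: 24.0307 1.1820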